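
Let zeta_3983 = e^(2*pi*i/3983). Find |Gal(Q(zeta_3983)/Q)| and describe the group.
|Gal(Q(zeta_3983)/Q)| = phi(3983) = 3408; group ≅ (Z/3983Z)^* ≅ Z/6Z × Z/568Z

The n-th cyclotomic polynomial Φ_3983(x) is the minimal polynomial of zeta_3983 over Q and has degree phi(3983) = 3408. So Q(zeta_3983) is a degree-3408 Galois extension with Galois group (Z/3983Z)^*. By CRT, (Z/3983Z)^* ≅ (Z/7Z)^* × (Z/569Z)^*. Each prime-power unit group is (Z/7Z)^* ≅ Z/6Z; (Z/569Z)^* ≅ Z/568Z. Hence Gal(Q(zeta_3983)/Q) ≅ Z/6Z × Z/568Z.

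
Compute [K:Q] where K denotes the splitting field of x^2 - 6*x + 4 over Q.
[K:Q] = 2

The discriminant of x^2 + (-6)*x + (4) is b^2 - 4c = 36 - (16) = 20. Since 20 is not a perfect square in Q, the polynomial is irreducible over Q. Its two roots generate a degree-2 extension, so [K:Q] = 2.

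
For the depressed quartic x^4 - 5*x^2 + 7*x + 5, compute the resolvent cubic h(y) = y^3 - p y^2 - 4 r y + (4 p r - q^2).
h(y) = y^3 + 5*y^2 - 20*y - 149

Identify coefficients: p = -5, q = 7, r = 5.
Plug into h(y) = y^3 - p y^2 - 4 r y + (4 p r - q^2):
  h(y) = y^3 - (-5) y^2 - 4*(5) y + (4*(-5)*(5) - (7)^2)
       = y^3 + (5) y^2 + (-20) y + (-149).
Simplifying: h(y) = y^3 + 5*y^2 - 20*y - 149.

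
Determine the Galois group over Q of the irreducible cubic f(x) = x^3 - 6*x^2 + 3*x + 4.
Gal(K/Q) = S_3 (symmetric group of order 6)

Compute the discriminant of x^3 + (-6)*x^2 + (3)*x + (4): Δ = 1944. Since Δ is not a rational square, the Galois group is not contained in A_3; it must be the full S_3 (irreducibility of the cubic rules out anything smaller).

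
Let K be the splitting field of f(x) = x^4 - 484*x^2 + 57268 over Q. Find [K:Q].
[K:Q] = 4

f factors as (x^2 - 206)(x^2 - 278); the splitting field is K = Q(sqrt(206), sqrt(278)). Since 206, 278, and 57268 are all non-squares in Q, the three subfields Q(sqrt(206)), Q(sqrt(278)), Q(sqrt(57268)) are distinct degree-2 extensions, so [K:Q] = 4 (Klein four Galois group).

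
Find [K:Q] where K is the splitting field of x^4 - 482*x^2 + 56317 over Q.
[K:Q] = 4

f factors as (x^2 - 199)(x^2 - 283); the splitting field is K = Q(sqrt(199), sqrt(283)). Since 199, 283, and 56317 are all non-squares in Q, the three subfields Q(sqrt(199)), Q(sqrt(283)), Q(sqrt(56317)) are distinct degree-2 extensions, so [K:Q] = 4 (Klein four Galois group).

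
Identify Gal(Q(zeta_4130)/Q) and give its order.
|Gal(Q(zeta_4130)/Q)| = phi(4130) = 1392; group ≅ (Z/4130Z)^* ≅ Z/4Z × Z/6Z × Z/58Z

The n-th cyclotomic polynomial Φ_4130(x) is the minimal polynomial of zeta_4130 over Q and has degree phi(4130) = 1392. So Q(zeta_4130) is a degree-1392 Galois extension with Galois group (Z/4130Z)^*. By CRT, (Z/4130Z)^* ≅ (Z/2Z)^* × (Z/5Z)^* × (Z/7Z)^* × (Z/59Z)^*. Each prime-power unit group is (Z/2Z)^* ≅ trivial group (order 1); (Z/5Z)^* ≅ Z/4Z; (Z/7Z)^* ≅ Z/6Z; (Z/59Z)^* ≅ Z/58Z. Hence Gal(Q(zeta_4130)/Q) ≅ Z/4Z × Z/6Z × Z/58Z.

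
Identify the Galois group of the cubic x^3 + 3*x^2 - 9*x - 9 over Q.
Gal(K/Q) = S_3 (symmetric group of order 6)

Compute the discriminant of x^3 + (3)*x^2 + (-9)*x + (-9): Δ = 6804. Since Δ is not a rational square, the Galois group is not contained in A_3; it must be the full S_3 (irreducibility of the cubic rules out anything smaller).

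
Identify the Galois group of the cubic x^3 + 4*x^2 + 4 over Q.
Gal(K/Q) = S_3 (symmetric group of order 6)

Compute the discriminant of x^3 + (4)*x^2 + (0)*x + (4): Δ = -1456. Since Δ is not a rational square, the Galois group is not contained in A_3; it must be the full S_3 (irreducibility of the cubic rules out anything smaller).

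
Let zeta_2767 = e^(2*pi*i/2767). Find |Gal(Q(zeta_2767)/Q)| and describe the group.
|Gal(Q(zeta_2767)/Q)| = phi(2767) = 2766; group ≅ (Z/2767Z)^* ≅ Z/2766Z

The n-th cyclotomic polynomial Φ_2767(x) is the minimal polynomial of zeta_2767 over Q and has degree phi(2767) = 2766. So Q(zeta_2767) is a degree-2766 Galois extension with Galois group (Z/2767Z)^*. (Z/2767Z)^* is cyclic since 2767 is an odd prime power (or 4). Hence Gal(Q(zeta_2767)/Q) ≅ Z/2766Z.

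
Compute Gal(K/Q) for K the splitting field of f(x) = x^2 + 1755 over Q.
Gal(K/Q) = Z/2Z (cyclic of order 2)

x^2 + 1755 is irreducible over Q since -1755 is not a rational square. The splitting field Q(sqrt(-1755)) has degree 2 over Q, and its unique nontrivial automorphism is sqrt(-1755) ↦ -sqrt(-1755). Hence Gal(Q(sqrt(-1755))/Q) = Z/2Z.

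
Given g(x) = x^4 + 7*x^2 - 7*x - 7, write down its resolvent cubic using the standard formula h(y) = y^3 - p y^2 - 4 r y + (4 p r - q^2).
h(y) = y^3 - 7*y^2 + 28*y - 245

Identify coefficients: p = 7, q = -7, r = -7.
Plug into h(y) = y^3 - p y^2 - 4 r y + (4 p r - q^2):
  h(y) = y^3 - (7) y^2 - 4*(-7) y + (4*(7)*(-7) - (-7)^2)
       = y^3 + (-7) y^2 + (28) y + (-245).
Simplifying: h(y) = y^3 - 7*y^2 + 28*y - 245.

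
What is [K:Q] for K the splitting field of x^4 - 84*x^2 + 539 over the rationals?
[K:Q] = 4

f factors as (x^2 - 77)(x^2 - 7); the splitting field is K = Q(sqrt(77), sqrt(7)). Since 77, 7, and 539 are all non-squares in Q, the three subfields Q(sqrt(77)), Q(sqrt(7)), Q(sqrt(539)) are distinct degree-2 extensions, so [K:Q] = 4 (Klein four Galois group).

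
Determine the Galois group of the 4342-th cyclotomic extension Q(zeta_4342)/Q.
|Gal(Q(zeta_4342)/Q)| = phi(4342) = 1992; group ≅ (Z/4342Z)^* ≅ Z/12Z × Z/166Z

The n-th cyclotomic polynomial Φ_4342(x) is the minimal polynomial of zeta_4342 over Q and has degree phi(4342) = 1992. So Q(zeta_4342) is a degree-1992 Galois extension with Galois group (Z/4342Z)^*. By CRT, (Z/4342Z)^* ≅ (Z/2Z)^* × (Z/13Z)^* × (Z/167Z)^*. Each prime-power unit group is (Z/2Z)^* ≅ trivial group (order 1); (Z/13Z)^* ≅ Z/12Z; (Z/167Z)^* ≅ Z/166Z. Hence Gal(Q(zeta_4342)/Q) ≅ Z/12Z × Z/166Z.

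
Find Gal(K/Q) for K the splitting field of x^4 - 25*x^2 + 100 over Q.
Gal(K/Q) = Z/2Z (cyclic of order 2)

f factors as (x^2 - 20)(x^2 - 5), so the splitting field is K = Q(sqrt(20), sqrt(5)). The squarefree part of 20 is 5 and the squarefree part of 5 is also 5, so sqrt(20) and sqrt(5) are both rational multiples of sqrt(5). Hence Q(sqrt(20)) = Q(sqrt(5)) = Q(sqrt(5)), and the splitting field collapses to a single degree-2 extension with Galois group Z/2Z.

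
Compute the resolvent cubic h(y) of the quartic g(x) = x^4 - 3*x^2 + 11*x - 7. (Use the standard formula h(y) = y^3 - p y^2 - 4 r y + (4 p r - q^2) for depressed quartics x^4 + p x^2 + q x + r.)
h(y) = y^3 + 3*y^2 + 28*y - 37

Identify coefficients: p = -3, q = 11, r = -7.
Plug into h(y) = y^3 - p y^2 - 4 r y + (4 p r - q^2):
  h(y) = y^3 - (-3) y^2 - 4*(-7) y + (4*(-3)*(-7) - (11)^2)
       = y^3 + (3) y^2 + (28) y + (-37).
Simplifying: h(y) = y^3 + 3*y^2 + 28*y - 37.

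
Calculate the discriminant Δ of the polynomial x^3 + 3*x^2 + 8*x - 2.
Δ = -2228

For x^3 + a x^2 + b x + c the discriminant is Δ = 18 a b c - 4 a^3 c + a^2 b^2 - 4 b^3 - 27 c^2.
Plug a = 3, b = 8, c = -2:
  18*(3)*(8)*(-2) - 4*(3)^3*(-2) + (3)^2*(8)^2 - 4*(8)^3 - 27*(-2)^2
  = -864 + (216) + 576 + (-2048) + (-108)
  = -2228.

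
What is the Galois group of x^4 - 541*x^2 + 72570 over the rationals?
Gal(K/Q) = V_4 (Klein four-group, Z/2Z × Z/2Z)

f factors as (x^2 - 246)(x^2 - 295), so the splitting field is K = Q(sqrt(246), sqrt(295)). The elements 246, 295, 72570 are all non-squares in Q, so sqrt(246) and sqrt(295) generate independent quadratic extensions. Thus [K:Q] = 4 and Gal(K/Q) is generated by the two order-2 automorphisms sqrt(246) ↦ -sqrt(246) and sqrt(295) ↦ -sqrt(295), giving V_4.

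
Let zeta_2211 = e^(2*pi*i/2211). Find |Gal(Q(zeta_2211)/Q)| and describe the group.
|Gal(Q(zeta_2211)/Q)| = phi(2211) = 1320; group ≅ (Z/2211Z)^* ≅ Z/2Z × Z/10Z × Z/66Z

The n-th cyclotomic polynomial Φ_2211(x) is the minimal polynomial of zeta_2211 over Q and has degree phi(2211) = 1320. So Q(zeta_2211) is a degree-1320 Galois extension with Galois group (Z/2211Z)^*. By CRT, (Z/2211Z)^* ≅ (Z/3Z)^* × (Z/11Z)^* × (Z/67Z)^*. Each prime-power unit group is (Z/3Z)^* ≅ Z/2Z; (Z/11Z)^* ≅ Z/10Z; (Z/67Z)^* ≅ Z/66Z. Hence Gal(Q(zeta_2211)/Q) ≅ Z/2Z × Z/10Z × Z/66Z.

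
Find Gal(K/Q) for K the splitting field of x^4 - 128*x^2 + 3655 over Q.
Gal(K/Q) = V_4 (Klein four-group, Z/2Z × Z/2Z)

f factors as (x^2 - 85)(x^2 - 43), so the splitting field is K = Q(sqrt(85), sqrt(43)). The elements 85, 43, 3655 are all non-squares in Q, so sqrt(85) and sqrt(43) generate independent quadratic extensions. Thus [K:Q] = 4 and Gal(K/Q) is generated by the two order-2 automorphisms sqrt(85) ↦ -sqrt(85) and sqrt(43) ↦ -sqrt(43), giving V_4.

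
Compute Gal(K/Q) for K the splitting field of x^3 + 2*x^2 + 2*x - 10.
Gal(K/Q) = S_3 (symmetric group of order 6)

Compute the discriminant of x^3 + (2)*x^2 + (2)*x + (-10): Δ = -3116. Since Δ is not a rational square, the Galois group is not contained in A_3; it must be the full S_3 (irreducibility of the cubic rules out anything smaller).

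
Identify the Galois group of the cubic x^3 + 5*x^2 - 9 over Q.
Gal(K/Q) = S_3 (symmetric group of order 6)

Compute the discriminant of x^3 + (5)*x^2 + (0)*x + (-9): Δ = 2313. Since Δ is not a rational square, the Galois group is not contained in A_3; it must be the full S_3 (irreducibility of the cubic rules out anything smaller).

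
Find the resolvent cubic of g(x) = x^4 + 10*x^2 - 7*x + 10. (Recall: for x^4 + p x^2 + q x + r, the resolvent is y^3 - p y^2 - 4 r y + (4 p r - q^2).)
h(y) = y^3 - 10*y^2 - 40*y + 351

Identify coefficients: p = 10, q = -7, r = 10.
Plug into h(y) = y^3 - p y^2 - 4 r y + (4 p r - q^2):
  h(y) = y^3 - (10) y^2 - 4*(10) y + (4*(10)*(10) - (-7)^2)
       = y^3 + (-10) y^2 + (-40) y + (351).
Simplifying: h(y) = y^3 - 10*y^2 - 40*y + 351.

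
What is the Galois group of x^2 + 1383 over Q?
Gal(K/Q) = Z/2Z (cyclic of order 2)

x^2 + 1383 is irreducible over Q since -1383 is not a rational square. The splitting field Q(sqrt(-1383)) has degree 2 over Q, and its unique nontrivial automorphism is sqrt(-1383) ↦ -sqrt(-1383). Hence Gal(Q(sqrt(-1383))/Q) = Z/2Z.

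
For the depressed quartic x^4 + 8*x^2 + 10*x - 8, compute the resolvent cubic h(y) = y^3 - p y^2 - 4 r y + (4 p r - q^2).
h(y) = y^3 - 8*y^2 + 32*y - 356

Identify coefficients: p = 8, q = 10, r = -8.
Plug into h(y) = y^3 - p y^2 - 4 r y + (4 p r - q^2):
  h(y) = y^3 - (8) y^2 - 4*(-8) y + (4*(8)*(-8) - (10)^2)
       = y^3 + (-8) y^2 + (32) y + (-356).
Simplifying: h(y) = y^3 - 8*y^2 + 32*y - 356.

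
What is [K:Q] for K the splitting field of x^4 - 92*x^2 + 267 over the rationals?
[K:Q] = 4

f factors as (x^2 - 3)(x^2 - 89); the splitting field is K = Q(sqrt(3), sqrt(89)). Since 3, 89, and 267 are all non-squares in Q, the three subfields Q(sqrt(3)), Q(sqrt(89)), Q(sqrt(267)) are distinct degree-2 extensions, so [K:Q] = 4 (Klein four Galois group).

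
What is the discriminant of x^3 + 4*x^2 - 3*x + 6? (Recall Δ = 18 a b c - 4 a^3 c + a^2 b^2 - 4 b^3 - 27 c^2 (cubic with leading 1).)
Δ = -3552

For x^3 + a x^2 + b x + c the discriminant is Δ = 18 a b c - 4 a^3 c + a^2 b^2 - 4 b^3 - 27 c^2.
Plug a = 4, b = -3, c = 6:
  18*(4)*(-3)*(6) - 4*(4)^3*(6) + (4)^2*(-3)^2 - 4*(-3)^3 - 27*(6)^2
  = -1296 + (-1536) + 144 + (108) + (-972)
  = -3552.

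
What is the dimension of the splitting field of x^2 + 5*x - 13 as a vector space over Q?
[K:Q] = 2

The discriminant of x^2 + (5)*x + (-13) is b^2 - 4c = 25 - (-52) = 77. Since 77 is not a perfect square in Q, the polynomial is irreducible over Q. Its two roots generate a degree-2 extension, so [K:Q] = 2.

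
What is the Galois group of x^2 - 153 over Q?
Gal(K/Q) = Z/2Z (cyclic of order 2)

x^2 - 153 is irreducible over Q since 153 is not a rational square. The splitting field Q(sqrt(153)) has degree 2 over Q, and its unique nontrivial automorphism is sqrt(153) ↦ -sqrt(153). Hence Gal(Q(sqrt(153))/Q) = Z/2Z.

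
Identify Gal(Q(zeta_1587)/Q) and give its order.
|Gal(Q(zeta_1587)/Q)| = phi(1587) = 1012; group ≅ (Z/1587Z)^* ≅ Z/2Z × Z/506Z

The n-th cyclotomic polynomial Φ_1587(x) is the minimal polynomial of zeta_1587 over Q and has degree phi(1587) = 1012. So Q(zeta_1587) is a degree-1012 Galois extension with Galois group (Z/1587Z)^*. By CRT, (Z/1587Z)^* ≅ (Z/3Z)^* × (Z/529Z)^*. Each prime-power unit group is (Z/3Z)^* ≅ Z/2Z; (Z/529Z)^* ≅ Z/506Z. Hence Gal(Q(zeta_1587)/Q) ≅ Z/2Z × Z/506Z.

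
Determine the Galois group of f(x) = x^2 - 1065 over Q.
Gal(K/Q) = Z/2Z (cyclic of order 2)

x^2 - 1065 is irreducible over Q since 1065 is not a rational square. The splitting field Q(sqrt(1065)) has degree 2 over Q, and its unique nontrivial automorphism is sqrt(1065) ↦ -sqrt(1065). Hence Gal(Q(sqrt(1065))/Q) = Z/2Z.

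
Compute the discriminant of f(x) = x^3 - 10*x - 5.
Δ = 3325

For a depressed cubic x^3 + p x + q the discriminant is Δ = -4 p^3 - 27 q^2 = -4*(-10)^3 - 27*(-5)^2 = 4000 - 675 = 3325.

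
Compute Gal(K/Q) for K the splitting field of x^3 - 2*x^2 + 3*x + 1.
Gal(K/Q) = S_3 (symmetric group of order 6)

Compute the discriminant of x^3 + (-2)*x^2 + (3)*x + (1): Δ = -175. Since Δ is not a rational square, the Galois group is not contained in A_3; it must be the full S_3 (irreducibility of the cubic rules out anything smaller).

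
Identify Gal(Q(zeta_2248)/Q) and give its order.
|Gal(Q(zeta_2248)/Q)| = phi(2248) = 1120; group ≅ (Z/2248Z)^* ≅ Z/2Z × Z/2Z × Z/280Z

The n-th cyclotomic polynomial Φ_2248(x) is the minimal polynomial of zeta_2248 over Q and has degree phi(2248) = 1120. So Q(zeta_2248) is a degree-1120 Galois extension with Galois group (Z/2248Z)^*. By CRT, (Z/2248Z)^* ≅ (Z/8Z)^* × (Z/281Z)^*. Each prime-power unit group is (Z/8Z)^* ≅ Z/2Z × Z/2Z; (Z/281Z)^* ≅ Z/280Z. Hence Gal(Q(zeta_2248)/Q) ≅ Z/2Z × Z/2Z × Z/280Z.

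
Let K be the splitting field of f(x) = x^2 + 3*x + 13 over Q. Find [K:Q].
[K:Q] = 2

The discriminant of x^2 + (3)*x + (13) is b^2 - 4c = 9 - (52) = -43. Since -43 is not a perfect square in Q, the polynomial is irreducible over Q. Its two roots generate a degree-2 extension, so [K:Q] = 2.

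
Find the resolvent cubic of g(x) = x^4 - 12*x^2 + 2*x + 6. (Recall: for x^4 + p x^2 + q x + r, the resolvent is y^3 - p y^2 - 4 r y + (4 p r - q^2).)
h(y) = y^3 + 12*y^2 - 24*y - 292

Identify coefficients: p = -12, q = 2, r = 6.
Plug into h(y) = y^3 - p y^2 - 4 r y + (4 p r - q^2):
  h(y) = y^3 - (-12) y^2 - 4*(6) y + (4*(-12)*(6) - (2)^2)
       = y^3 + (12) y^2 + (-24) y + (-292).
Simplifying: h(y) = y^3 + 12*y^2 - 24*y - 292.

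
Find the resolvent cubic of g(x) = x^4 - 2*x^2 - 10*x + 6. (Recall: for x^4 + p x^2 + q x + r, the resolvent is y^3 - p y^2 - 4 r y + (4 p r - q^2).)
h(y) = y^3 + 2*y^2 - 24*y - 148

Identify coefficients: p = -2, q = -10, r = 6.
Plug into h(y) = y^3 - p y^2 - 4 r y + (4 p r - q^2):
  h(y) = y^3 - (-2) y^2 - 4*(6) y + (4*(-2)*(6) - (-10)^2)
       = y^3 + (2) y^2 + (-24) y + (-148).
Simplifying: h(y) = y^3 + 2*y^2 - 24*y - 148.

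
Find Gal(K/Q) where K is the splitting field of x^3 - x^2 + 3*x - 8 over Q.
Gal(K/Q) = S_3 (symmetric group of order 6)

Compute the discriminant of x^3 + (-1)*x^2 + (3)*x + (-8): Δ = -1427. Since Δ is not a rational square, the Galois group is not contained in A_3; it must be the full S_3 (irreducibility of the cubic rules out anything smaller).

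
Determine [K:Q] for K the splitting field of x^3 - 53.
[K:Q] = 6

x^3 - 53 has one real root r = 53^(1/3) and two complex roots r*zeta_3, r*zeta_3^2 where zeta_3 = e^(2*pi*i/3). The splitting field is Q(r, zeta_3). [Q(r):Q] = 3 and [Q(zeta_3):Q] = 2 with gcd = 1, so [Q(r, zeta_3):Q] = 3 * 2 = 6.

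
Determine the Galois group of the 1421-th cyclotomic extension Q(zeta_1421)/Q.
|Gal(Q(zeta_1421)/Q)| = phi(1421) = 1176; group ≅ (Z/1421Z)^* ≅ Z/28Z × Z/42Z

The n-th cyclotomic polynomial Φ_1421(x) is the minimal polynomial of zeta_1421 over Q and has degree phi(1421) = 1176. So Q(zeta_1421) is a degree-1176 Galois extension with Galois group (Z/1421Z)^*. By CRT, (Z/1421Z)^* ≅ (Z/49Z)^* × (Z/29Z)^*. Each prime-power unit group is (Z/49Z)^* ≅ Z/42Z; (Z/29Z)^* ≅ Z/28Z. Hence Gal(Q(zeta_1421)/Q) ≅ Z/28Z × Z/42Z.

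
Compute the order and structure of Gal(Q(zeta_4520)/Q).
|Gal(Q(zeta_4520)/Q)| = phi(4520) = 1792; group ≅ (Z/4520Z)^* ≅ Z/2Z × Z/2Z × Z/4Z × Z/112Z

The n-th cyclotomic polynomial Φ_4520(x) is the minimal polynomial of zeta_4520 over Q and has degree phi(4520) = 1792. So Q(zeta_4520) is a degree-1792 Galois extension with Galois group (Z/4520Z)^*. By CRT, (Z/4520Z)^* ≅ (Z/8Z)^* × (Z/5Z)^* × (Z/113Z)^*. Each prime-power unit group is (Z/8Z)^* ≅ Z/2Z × Z/2Z; (Z/5Z)^* ≅ Z/4Z; (Z/113Z)^* ≅ Z/112Z. Hence Gal(Q(zeta_4520)/Q) ≅ Z/2Z × Z/2Z × Z/4Z × Z/112Z.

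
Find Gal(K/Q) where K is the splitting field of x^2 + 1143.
Gal(K/Q) = Z/2Z (cyclic of order 2)

x^2 + 1143 is irreducible over Q since -1143 is not a rational square. The splitting field Q(sqrt(-1143)) has degree 2 over Q, and its unique nontrivial automorphism is sqrt(-1143) ↦ -sqrt(-1143). Hence Gal(Q(sqrt(-1143))/Q) = Z/2Z.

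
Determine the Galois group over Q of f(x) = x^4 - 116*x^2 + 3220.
Gal(K/Q) = V_4 (Klein four-group, Z/2Z × Z/2Z)

f factors as (x^2 - 46)(x^2 - 70), so the splitting field is K = Q(sqrt(46), sqrt(70)). The elements 46, 70, 3220 are all non-squares in Q, so sqrt(46) and sqrt(70) generate independent quadratic extensions. Thus [K:Q] = 4 and Gal(K/Q) is generated by the two order-2 automorphisms sqrt(46) ↦ -sqrt(46) and sqrt(70) ↦ -sqrt(70), giving V_4.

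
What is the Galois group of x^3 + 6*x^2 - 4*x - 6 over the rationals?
Gal(K/Q) = S_3 (symmetric group of order 6)

Compute the discriminant of x^3 + (6)*x^2 + (-4)*x + (-6): Δ = 7636. Since Δ is not a rational square, the Galois group is not contained in A_3; it must be the full S_3 (irreducibility of the cubic rules out anything smaller).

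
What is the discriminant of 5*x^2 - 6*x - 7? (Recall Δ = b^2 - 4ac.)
Δ = 176

For a quadratic a x^2 + b x + c the discriminant is Δ = b^2 - 4ac = (-6)^2 - 4*(5)*(-7) = 36 - (-140) = 176.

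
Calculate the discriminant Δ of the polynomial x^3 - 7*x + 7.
Δ = 49

For a depressed cubic x^3 + p x + q the discriminant is Δ = -4 p^3 - 27 q^2 = -4*(-7)^3 - 27*(7)^2 = 1372 - 1323 = 49.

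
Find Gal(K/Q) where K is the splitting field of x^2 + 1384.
Gal(K/Q) = Z/2Z (cyclic of order 2)

x^2 + 1384 is irreducible over Q since -1384 is not a rational square. The splitting field Q(sqrt(-1384)) has degree 2 over Q, and its unique nontrivial automorphism is sqrt(-1384) ↦ -sqrt(-1384). Hence Gal(Q(sqrt(-1384))/Q) = Z/2Z.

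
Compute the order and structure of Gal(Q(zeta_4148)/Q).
|Gal(Q(zeta_4148)/Q)| = phi(4148) = 1920; group ≅ (Z/4148Z)^* ≅ Z/2Z × Z/16Z × Z/60Z

The n-th cyclotomic polynomial Φ_4148(x) is the minimal polynomial of zeta_4148 over Q and has degree phi(4148) = 1920. So Q(zeta_4148) is a degree-1920 Galois extension with Galois group (Z/4148Z)^*. By CRT, (Z/4148Z)^* ≅ (Z/4Z)^* × (Z/17Z)^* × (Z/61Z)^*. Each prime-power unit group is (Z/4Z)^* ≅ Z/2Z; (Z/17Z)^* ≅ Z/16Z; (Z/61Z)^* ≅ Z/60Z. Hence Gal(Q(zeta_4148)/Q) ≅ Z/2Z × Z/16Z × Z/60Z.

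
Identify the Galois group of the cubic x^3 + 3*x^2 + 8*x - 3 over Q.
Gal(K/Q) = S_3 (symmetric group of order 6)

Compute the discriminant of x^3 + (3)*x^2 + (8)*x + (-3): Δ = -2687. Since Δ is not a rational square, the Galois group is not contained in A_3; it must be the full S_3 (irreducibility of the cubic rules out anything smaller).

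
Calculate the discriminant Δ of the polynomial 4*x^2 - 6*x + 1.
Δ = 20

For a quadratic a x^2 + b x + c the discriminant is Δ = b^2 - 4ac = (-6)^2 - 4*(4)*(1) = 36 - (16) = 20.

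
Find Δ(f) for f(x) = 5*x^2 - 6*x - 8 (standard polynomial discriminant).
Δ = 196

For a quadratic a x^2 + b x + c the discriminant is Δ = b^2 - 4ac = (-6)^2 - 4*(5)*(-8) = 36 - (-160) = 196.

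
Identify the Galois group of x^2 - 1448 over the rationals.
Gal(K/Q) = Z/2Z (cyclic of order 2)

x^2 - 1448 is irreducible over Q since 1448 is not a rational square. The splitting field Q(sqrt(1448)) has degree 2 over Q, and its unique nontrivial automorphism is sqrt(1448) ↦ -sqrt(1448). Hence Gal(Q(sqrt(1448))/Q) = Z/2Z.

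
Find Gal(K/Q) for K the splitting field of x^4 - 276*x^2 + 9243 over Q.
Gal(K/Q) = V_4 (Klein four-group, Z/2Z × Z/2Z)

f factors as (x^2 - 39)(x^2 - 237), so the splitting field is K = Q(sqrt(39), sqrt(237)). The elements 39, 237, 9243 are all non-squares in Q, so sqrt(39) and sqrt(237) generate independent quadratic extensions. Thus [K:Q] = 4 and Gal(K/Q) is generated by the two order-2 automorphisms sqrt(39) ↦ -sqrt(39) and sqrt(237) ↦ -sqrt(237), giving V_4.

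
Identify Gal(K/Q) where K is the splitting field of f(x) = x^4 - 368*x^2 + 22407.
Gal(K/Q) = V_4 (Klein four-group, Z/2Z × Z/2Z)

f factors as (x^2 - 77)(x^2 - 291), so the splitting field is K = Q(sqrt(77), sqrt(291)). The elements 77, 291, 22407 are all non-squares in Q, so sqrt(77) and sqrt(291) generate independent quadratic extensions. Thus [K:Q] = 4 and Gal(K/Q) is generated by the two order-2 automorphisms sqrt(77) ↦ -sqrt(77) and sqrt(291) ↦ -sqrt(291), giving V_4.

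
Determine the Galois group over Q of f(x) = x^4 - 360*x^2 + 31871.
Gal(K/Q) = V_4 (Klein four-group, Z/2Z × Z/2Z)

f factors as (x^2 - 157)(x^2 - 203), so the splitting field is K = Q(sqrt(157), sqrt(203)). The elements 157, 203, 31871 are all non-squares in Q, so sqrt(157) and sqrt(203) generate independent quadratic extensions. Thus [K:Q] = 4 and Gal(K/Q) is generated by the two order-2 automorphisms sqrt(157) ↦ -sqrt(157) and sqrt(203) ↦ -sqrt(203), giving V_4.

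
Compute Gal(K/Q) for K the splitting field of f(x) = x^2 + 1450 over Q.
Gal(K/Q) = Z/2Z (cyclic of order 2)

x^2 + 1450 is irreducible over Q since -1450 is not a rational square. The splitting field Q(sqrt(-1450)) has degree 2 over Q, and its unique nontrivial automorphism is sqrt(-1450) ↦ -sqrt(-1450). Hence Gal(Q(sqrt(-1450))/Q) = Z/2Z.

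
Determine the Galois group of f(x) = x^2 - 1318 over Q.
Gal(K/Q) = Z/2Z (cyclic of order 2)

x^2 - 1318 is irreducible over Q since 1318 is not a rational square. The splitting field Q(sqrt(1318)) has degree 2 over Q, and its unique nontrivial automorphism is sqrt(1318) ↦ -sqrt(1318). Hence Gal(Q(sqrt(1318))/Q) = Z/2Z.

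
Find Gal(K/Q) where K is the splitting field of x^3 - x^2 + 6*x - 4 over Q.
Gal(K/Q) = S_3 (symmetric group of order 6)

Compute the discriminant of x^3 + (-1)*x^2 + (6)*x + (-4): Δ = -844. Since Δ is not a rational square, the Galois group is not contained in A_3; it must be the full S_3 (irreducibility of the cubic rules out anything smaller).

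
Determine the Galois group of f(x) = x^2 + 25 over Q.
Gal(K/Q) = Z/2Z (cyclic of order 2)

x^2 + 25 is irreducible over Q since -25 is not a rational square. The splitting field Q(sqrt(-25)) has degree 2 over Q, and its unique nontrivial automorphism is sqrt(-25) ↦ -sqrt(-25). Hence Gal(Q(sqrt(-25))/Q) = Z/2Z.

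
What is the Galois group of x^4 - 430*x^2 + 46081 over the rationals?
Gal(K/Q) = V_4 (Klein four-group, Z/2Z × Z/2Z)

f factors as (x^2 - 203)(x^2 - 227), so the splitting field is K = Q(sqrt(203), sqrt(227)). The elements 203, 227, 46081 are all non-squares in Q, so sqrt(203) and sqrt(227) generate independent quadratic extensions. Thus [K:Q] = 4 and Gal(K/Q) is generated by the two order-2 automorphisms sqrt(203) ↦ -sqrt(203) and sqrt(227) ↦ -sqrt(227), giving V_4.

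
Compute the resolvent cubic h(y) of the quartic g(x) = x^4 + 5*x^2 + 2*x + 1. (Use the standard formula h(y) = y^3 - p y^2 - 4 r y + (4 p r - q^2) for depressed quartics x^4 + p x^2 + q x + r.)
h(y) = y^3 - 5*y^2 - 4*y + 16

Identify coefficients: p = 5, q = 2, r = 1.
Plug into h(y) = y^3 - p y^2 - 4 r y + (4 p r - q^2):
  h(y) = y^3 - (5) y^2 - 4*(1) y + (4*(5)*(1) - (2)^2)
       = y^3 + (-5) y^2 + (-4) y + (16).
Simplifying: h(y) = y^3 - 5*y^2 - 4*y + 16.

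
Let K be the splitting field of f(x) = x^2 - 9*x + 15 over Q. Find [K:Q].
[K:Q] = 2

The discriminant of x^2 + (-9)*x + (15) is b^2 - 4c = 81 - (60) = 21. Since 21 is not a perfect square in Q, the polynomial is irreducible over Q. Its two roots generate a degree-2 extension, so [K:Q] = 2.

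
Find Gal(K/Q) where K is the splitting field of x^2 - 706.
Gal(K/Q) = Z/2Z (cyclic of order 2)

x^2 - 706 is irreducible over Q since 706 is not a rational square. The splitting field Q(sqrt(706)) has degree 2 over Q, and its unique nontrivial automorphism is sqrt(706) ↦ -sqrt(706). Hence Gal(Q(sqrt(706))/Q) = Z/2Z.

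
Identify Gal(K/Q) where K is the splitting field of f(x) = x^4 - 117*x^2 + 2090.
Gal(K/Q) = V_4 (Klein four-group, Z/2Z × Z/2Z)

f factors as (x^2 - 95)(x^2 - 22), so the splitting field is K = Q(sqrt(95), sqrt(22)). The elements 95, 22, 2090 are all non-squares in Q, so sqrt(95) and sqrt(22) generate independent quadratic extensions. Thus [K:Q] = 4 and Gal(K/Q) is generated by the two order-2 automorphisms sqrt(95) ↦ -sqrt(95) and sqrt(22) ↦ -sqrt(22), giving V_4.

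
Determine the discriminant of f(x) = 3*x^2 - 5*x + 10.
Δ = -95

For a quadratic a x^2 + b x + c the discriminant is Δ = b^2 - 4ac = (-5)^2 - 4*(3)*(10) = 25 - (120) = -95.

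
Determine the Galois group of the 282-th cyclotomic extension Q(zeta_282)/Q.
|Gal(Q(zeta_282)/Q)| = phi(282) = 92; group ≅ (Z/282Z)^* ≅ Z/2Z × Z/46Z

The n-th cyclotomic polynomial Φ_282(x) is the minimal polynomial of zeta_282 over Q and has degree phi(282) = 92. So Q(zeta_282) is a degree-92 Galois extension with Galois group (Z/282Z)^*. By CRT, (Z/282Z)^* ≅ (Z/2Z)^* × (Z/3Z)^* × (Z/47Z)^*. Each prime-power unit group is (Z/2Z)^* ≅ trivial group (order 1); (Z/3Z)^* ≅ Z/2Z; (Z/47Z)^* ≅ Z/46Z. Hence Gal(Q(zeta_282)/Q) ≅ Z/2Z × Z/46Z.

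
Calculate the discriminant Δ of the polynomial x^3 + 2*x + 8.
Δ = -1760

For a depressed cubic x^3 + p x + q the discriminant is Δ = -4 p^3 - 27 q^2 = -4*(2)^3 - 27*(8)^2 = -32 - 1728 = -1760.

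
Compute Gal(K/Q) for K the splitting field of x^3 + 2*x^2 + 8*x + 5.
Gal(K/Q) = S_3 (symmetric group of order 6)

Compute the discriminant of x^3 + (2)*x^2 + (8)*x + (5): Δ = -1187. Since Δ is not a rational square, the Galois group is not contained in A_3; it must be the full S_3 (irreducibility of the cubic rules out anything smaller).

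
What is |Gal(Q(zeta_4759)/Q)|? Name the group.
|Gal(Q(zeta_4759)/Q)| = phi(4759) = 4758; group ≅ (Z/4759Z)^* ≅ Z/4758Z

The n-th cyclotomic polynomial Φ_4759(x) is the minimal polynomial of zeta_4759 over Q and has degree phi(4759) = 4758. So Q(zeta_4759) is a degree-4758 Galois extension with Galois group (Z/4759Z)^*. (Z/4759Z)^* is cyclic since 4759 is an odd prime power (or 4). Hence Gal(Q(zeta_4759)/Q) ≅ Z/4758Z.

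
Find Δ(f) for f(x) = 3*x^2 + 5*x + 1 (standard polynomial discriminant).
Δ = 13

For a quadratic a x^2 + b x + c the discriminant is Δ = b^2 - 4ac = (5)^2 - 4*(3)*(1) = 25 - (12) = 13.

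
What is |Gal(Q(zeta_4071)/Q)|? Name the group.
|Gal(Q(zeta_4071)/Q)| = phi(4071) = 2552; group ≅ (Z/4071Z)^* ≅ Z/2Z × Z/22Z × Z/58Z

The n-th cyclotomic polynomial Φ_4071(x) is the minimal polynomial of zeta_4071 over Q and has degree phi(4071) = 2552. So Q(zeta_4071) is a degree-2552 Galois extension with Galois group (Z/4071Z)^*. By CRT, (Z/4071Z)^* ≅ (Z/3Z)^* × (Z/23Z)^* × (Z/59Z)^*. Each prime-power unit group is (Z/3Z)^* ≅ Z/2Z; (Z/23Z)^* ≅ Z/22Z; (Z/59Z)^* ≅ Z/58Z. Hence Gal(Q(zeta_4071)/Q) ≅ Z/2Z × Z/22Z × Z/58Z.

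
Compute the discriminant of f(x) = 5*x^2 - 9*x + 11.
Δ = -139

For a quadratic a x^2 + b x + c the discriminant is Δ = b^2 - 4ac = (-9)^2 - 4*(5)*(11) = 81 - (220) = -139.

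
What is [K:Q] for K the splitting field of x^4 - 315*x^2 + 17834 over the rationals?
[K:Q] = 4

f factors as (x^2 - 241)(x^2 - 74); the splitting field is K = Q(sqrt(241), sqrt(74)). Since 241, 74, and 17834 are all non-squares in Q, the three subfields Q(sqrt(241)), Q(sqrt(74)), Q(sqrt(17834)) are distinct degree-2 extensions, so [K:Q] = 4 (Klein four Galois group).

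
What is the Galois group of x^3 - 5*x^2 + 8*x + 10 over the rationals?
Gal(K/Q) = S_3 (symmetric group of order 6)

Compute the discriminant of x^3 + (-5)*x^2 + (8)*x + (10): Δ = -5348. Since Δ is not a rational square, the Galois group is not contained in A_3; it must be the full S_3 (irreducibility of the cubic rules out anything smaller).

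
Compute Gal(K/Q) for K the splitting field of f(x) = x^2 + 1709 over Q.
Gal(K/Q) = Z/2Z (cyclic of order 2)

x^2 + 1709 is irreducible over Q since -1709 is not a rational square. The splitting field Q(sqrt(-1709)) has degree 2 over Q, and its unique nontrivial automorphism is sqrt(-1709) ↦ -sqrt(-1709). Hence Gal(Q(sqrt(-1709))/Q) = Z/2Z.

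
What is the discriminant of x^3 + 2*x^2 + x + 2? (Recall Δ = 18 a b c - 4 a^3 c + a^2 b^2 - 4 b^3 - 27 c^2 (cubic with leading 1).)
Δ = -100

For x^3 + a x^2 + b x + c the discriminant is Δ = 18 a b c - 4 a^3 c + a^2 b^2 - 4 b^3 - 27 c^2.
Plug a = 2, b = 1, c = 2:
  18*(2)*(1)*(2) - 4*(2)^3*(2) + (2)^2*(1)^2 - 4*(1)^3 - 27*(2)^2
  = 72 + (-64) + 4 + (-4) + (-108)
  = -100.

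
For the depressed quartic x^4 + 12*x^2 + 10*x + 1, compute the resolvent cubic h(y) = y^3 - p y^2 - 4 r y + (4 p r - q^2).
h(y) = y^3 - 12*y^2 - 4*y - 52

Identify coefficients: p = 12, q = 10, r = 1.
Plug into h(y) = y^3 - p y^2 - 4 r y + (4 p r - q^2):
  h(y) = y^3 - (12) y^2 - 4*(1) y + (4*(12)*(1) - (10)^2)
       = y^3 + (-12) y^2 + (-4) y + (-52).
Simplifying: h(y) = y^3 - 12*y^2 - 4*y - 52.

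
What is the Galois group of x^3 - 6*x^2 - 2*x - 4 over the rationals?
Gal(K/Q) = S_3 (symmetric group of order 6)

Compute the discriminant of x^3 + (-6)*x^2 + (-2)*x + (-4): Δ = -4576. Since Δ is not a rational square, the Galois group is not contained in A_3; it must be the full S_3 (irreducibility of the cubic rules out anything smaller).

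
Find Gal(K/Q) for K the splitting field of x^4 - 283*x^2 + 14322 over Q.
Gal(K/Q) = V_4 (Klein four-group, Z/2Z × Z/2Z)

f factors as (x^2 - 66)(x^2 - 217), so the splitting field is K = Q(sqrt(66), sqrt(217)). The elements 66, 217, 14322 are all non-squares in Q, so sqrt(66) and sqrt(217) generate independent quadratic extensions. Thus [K:Q] = 4 and Gal(K/Q) is generated by the two order-2 automorphisms sqrt(66) ↦ -sqrt(66) and sqrt(217) ↦ -sqrt(217), giving V_4.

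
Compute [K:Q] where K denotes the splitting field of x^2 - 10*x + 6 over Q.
[K:Q] = 2

The discriminant of x^2 + (-10)*x + (6) is b^2 - 4c = 100 - (24) = 76. Since 76 is not a perfect square in Q, the polynomial is irreducible over Q. Its two roots generate a degree-2 extension, so [K:Q] = 2.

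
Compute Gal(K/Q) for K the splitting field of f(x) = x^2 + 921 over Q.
Gal(K/Q) = Z/2Z (cyclic of order 2)

x^2 + 921 is irreducible over Q since -921 is not a rational square. The splitting field Q(sqrt(-921)) has degree 2 over Q, and its unique nontrivial automorphism is sqrt(-921) ↦ -sqrt(-921). Hence Gal(Q(sqrt(-921))/Q) = Z/2Z.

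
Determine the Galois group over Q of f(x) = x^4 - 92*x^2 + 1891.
Gal(K/Q) = V_4 (Klein four-group, Z/2Z × Z/2Z)

f factors as (x^2 - 31)(x^2 - 61), so the splitting field is K = Q(sqrt(31), sqrt(61)). The elements 31, 61, 1891 are all non-squares in Q, so sqrt(31) and sqrt(61) generate independent quadratic extensions. Thus [K:Q] = 4 and Gal(K/Q) is generated by the two order-2 automorphisms sqrt(31) ↦ -sqrt(31) and sqrt(61) ↦ -sqrt(61), giving V_4.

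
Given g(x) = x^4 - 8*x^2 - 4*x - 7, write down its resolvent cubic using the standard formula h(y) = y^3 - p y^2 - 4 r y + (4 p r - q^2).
h(y) = y^3 + 8*y^2 + 28*y + 208

Identify coefficients: p = -8, q = -4, r = -7.
Plug into h(y) = y^3 - p y^2 - 4 r y + (4 p r - q^2):
  h(y) = y^3 - (-8) y^2 - 4*(-7) y + (4*(-8)*(-7) - (-4)^2)
       = y^3 + (8) y^2 + (28) y + (208).
Simplifying: h(y) = y^3 + 8*y^2 + 28*y + 208.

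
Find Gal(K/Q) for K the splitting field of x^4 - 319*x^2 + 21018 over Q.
Gal(K/Q) = V_4 (Klein four-group, Z/2Z × Z/2Z)

f factors as (x^2 - 93)(x^2 - 226), so the splitting field is K = Q(sqrt(93), sqrt(226)). The elements 93, 226, 21018 are all non-squares in Q, so sqrt(93) and sqrt(226) generate independent quadratic extensions. Thus [K:Q] = 4 and Gal(K/Q) is generated by the two order-2 automorphisms sqrt(93) ↦ -sqrt(93) and sqrt(226) ↦ -sqrt(226), giving V_4.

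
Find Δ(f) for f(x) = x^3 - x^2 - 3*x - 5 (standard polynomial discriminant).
Δ = -848

For x^3 + a x^2 + b x + c the discriminant is Δ = 18 a b c - 4 a^3 c + a^2 b^2 - 4 b^3 - 27 c^2.
Plug a = -1, b = -3, c = -5:
  18*(-1)*(-3)*(-5) - 4*(-1)^3*(-5) + (-1)^2*(-3)^2 - 4*(-3)^3 - 27*(-5)^2
  = -270 + (-20) + 9 + (108) + (-675)
  = -848.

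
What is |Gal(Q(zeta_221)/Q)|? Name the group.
|Gal(Q(zeta_221)/Q)| = phi(221) = 192; group ≅ (Z/221Z)^* ≅ Z/12Z × Z/16Z

The n-th cyclotomic polynomial Φ_221(x) is the minimal polynomial of zeta_221 over Q and has degree phi(221) = 192. So Q(zeta_221) is a degree-192 Galois extension with Galois group (Z/221Z)^*. By CRT, (Z/221Z)^* ≅ (Z/13Z)^* × (Z/17Z)^*. Each prime-power unit group is (Z/13Z)^* ≅ Z/12Z; (Z/17Z)^* ≅ Z/16Z. Hence Gal(Q(zeta_221)/Q) ≅ Z/12Z × Z/16Z.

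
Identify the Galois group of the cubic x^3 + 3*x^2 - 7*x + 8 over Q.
Gal(K/Q) = S_3 (symmetric group of order 6)

Compute the discriminant of x^3 + (3)*x^2 + (-7)*x + (8): Δ = -3803. Since Δ is not a rational square, the Galois group is not contained in A_3; it must be the full S_3 (irreducibility of the cubic rules out anything smaller).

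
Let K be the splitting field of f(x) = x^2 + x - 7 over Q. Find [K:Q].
[K:Q] = 2

The discriminant of x^2 + (1)*x + (-7) is b^2 - 4c = 1 - (-28) = 29. Since 29 is not a perfect square in Q, the polynomial is irreducible over Q. Its two roots generate a degree-2 extension, so [K:Q] = 2.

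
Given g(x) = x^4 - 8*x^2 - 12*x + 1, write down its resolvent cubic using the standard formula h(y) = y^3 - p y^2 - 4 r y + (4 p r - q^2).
h(y) = y^3 + 8*y^2 - 4*y - 176

Identify coefficients: p = -8, q = -12, r = 1.
Plug into h(y) = y^3 - p y^2 - 4 r y + (4 p r - q^2):
  h(y) = y^3 - (-8) y^2 - 4*(1) y + (4*(-8)*(1) - (-12)^2)
       = y^3 + (8) y^2 + (-4) y + (-176).
Simplifying: h(y) = y^3 + 8*y^2 - 4*y - 176.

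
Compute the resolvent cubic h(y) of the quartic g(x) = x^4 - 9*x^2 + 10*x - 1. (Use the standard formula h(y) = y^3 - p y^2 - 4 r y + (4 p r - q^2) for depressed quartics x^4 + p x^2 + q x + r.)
h(y) = y^3 + 9*y^2 + 4*y - 64

Identify coefficients: p = -9, q = 10, r = -1.
Plug into h(y) = y^3 - p y^2 - 4 r y + (4 p r - q^2):
  h(y) = y^3 - (-9) y^2 - 4*(-1) y + (4*(-9)*(-1) - (10)^2)
       = y^3 + (9) y^2 + (4) y + (-64).
Simplifying: h(y) = y^3 + 9*y^2 + 4*y - 64.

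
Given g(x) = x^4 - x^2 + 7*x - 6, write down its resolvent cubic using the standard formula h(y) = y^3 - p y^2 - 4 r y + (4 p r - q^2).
h(y) = y^3 + y^2 + 24*y - 25

Identify coefficients: p = -1, q = 7, r = -6.
Plug into h(y) = y^3 - p y^2 - 4 r y + (4 p r - q^2):
  h(y) = y^3 - (-1) y^2 - 4*(-6) y + (4*(-1)*(-6) - (7)^2)
       = y^3 + (1) y^2 + (24) y + (-25).
Simplifying: h(y) = y^3 + y^2 + 24*y - 25.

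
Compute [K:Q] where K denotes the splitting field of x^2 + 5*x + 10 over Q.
[K:Q] = 2

The discriminant of x^2 + (5)*x + (10) is b^2 - 4c = 25 - (40) = -15. Since -15 is not a perfect square in Q, the polynomial is irreducible over Q. Its two roots generate a degree-2 extension, so [K:Q] = 2.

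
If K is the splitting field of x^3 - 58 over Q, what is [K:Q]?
[K:Q] = 6

x^3 - 58 has one real root r = 58^(1/3) and two complex roots r*zeta_3, r*zeta_3^2 where zeta_3 = e^(2*pi*i/3). The splitting field is Q(r, zeta_3). [Q(r):Q] = 3 and [Q(zeta_3):Q] = 2 with gcd = 1, so [Q(r, zeta_3):Q] = 3 * 2 = 6.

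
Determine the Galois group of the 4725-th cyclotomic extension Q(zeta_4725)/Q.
|Gal(Q(zeta_4725)/Q)| = phi(4725) = 2160; group ≅ (Z/4725Z)^* ≅ Z/6Z × Z/18Z × Z/20Z

The n-th cyclotomic polynomial Φ_4725(x) is the minimal polynomial of zeta_4725 over Q and has degree phi(4725) = 2160. So Q(zeta_4725) is a degree-2160 Galois extension with Galois group (Z/4725Z)^*. By CRT, (Z/4725Z)^* ≅ (Z/27Z)^* × (Z/25Z)^* × (Z/7Z)^*. Each prime-power unit group is (Z/27Z)^* ≅ Z/18Z; (Z/25Z)^* ≅ Z/20Z; (Z/7Z)^* ≅ Z/6Z. Hence Gal(Q(zeta_4725)/Q) ≅ Z/6Z × Z/18Z × Z/20Z.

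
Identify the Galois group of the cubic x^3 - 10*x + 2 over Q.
Gal(K/Q) = S_3 (symmetric group of order 6)

Compute the discriminant of x^3 + (0)*x^2 + (-10)*x + (2): Δ = 3892. Since Δ is not a rational square, the Galois group is not contained in A_3; it must be the full S_3 (irreducibility of the cubic rules out anything smaller).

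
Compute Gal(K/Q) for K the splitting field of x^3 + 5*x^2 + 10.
Gal(K/Q) = S_3 (symmetric group of order 6)

Compute the discriminant of x^3 + (5)*x^2 + (0)*x + (10): Δ = -7700. Since Δ is not a rational square, the Galois group is not contained in A_3; it must be the full S_3 (irreducibility of the cubic rules out anything smaller).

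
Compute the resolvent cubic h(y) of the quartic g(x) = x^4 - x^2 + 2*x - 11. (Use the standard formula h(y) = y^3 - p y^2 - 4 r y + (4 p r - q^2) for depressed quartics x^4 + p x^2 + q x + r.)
h(y) = y^3 + y^2 + 44*y + 40

Identify coefficients: p = -1, q = 2, r = -11.
Plug into h(y) = y^3 - p y^2 - 4 r y + (4 p r - q^2):
  h(y) = y^3 - (-1) y^2 - 4*(-11) y + (4*(-1)*(-11) - (2)^2)
       = y^3 + (1) y^2 + (44) y + (40).
Simplifying: h(y) = y^3 + y^2 + 44*y + 40.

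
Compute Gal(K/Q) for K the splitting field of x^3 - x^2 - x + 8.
Gal(K/Q) = S_3 (symmetric group of order 6)

Compute the discriminant of x^3 + (-1)*x^2 + (-1)*x + (8): Δ = -1547. Since Δ is not a rational square, the Galois group is not contained in A_3; it must be the full S_3 (irreducibility of the cubic rules out anything smaller).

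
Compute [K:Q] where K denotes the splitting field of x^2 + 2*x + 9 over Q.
[K:Q] = 2

The discriminant of x^2 + (2)*x + (9) is b^2 - 4c = 4 - (36) = -32. Since -32 is not a perfect square in Q, the polynomial is irreducible over Q. Its two roots generate a degree-2 extension, so [K:Q] = 2.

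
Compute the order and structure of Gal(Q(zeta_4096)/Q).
|Gal(Q(zeta_4096)/Q)| = phi(4096) = 2048; group ≅ (Z/4096Z)^* ≅ Z/2Z × Z/1024Z

The n-th cyclotomic polynomial Φ_4096(x) is the minimal polynomial of zeta_4096 over Q and has degree phi(4096) = 2048. So Q(zeta_4096) is a degree-2048 Galois extension with Galois group (Z/4096Z)^*. (Z/4096Z)^* for n = 2^12 is Z/2Z × Z/2^10Z (not cyclic). Hence Gal(Q(zeta_4096)/Q) ≅ Z/2Z × Z/1024Z.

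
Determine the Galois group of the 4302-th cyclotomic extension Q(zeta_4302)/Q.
|Gal(Q(zeta_4302)/Q)| = phi(4302) = 1428; group ≅ (Z/4302Z)^* ≅ Z/6Z × Z/238Z

The n-th cyclotomic polynomial Φ_4302(x) is the minimal polynomial of zeta_4302 over Q and has degree phi(4302) = 1428. So Q(zeta_4302) is a degree-1428 Galois extension with Galois group (Z/4302Z)^*. By CRT, (Z/4302Z)^* ≅ (Z/2Z)^* × (Z/9Z)^* × (Z/239Z)^*. Each prime-power unit group is (Z/2Z)^* ≅ trivial group (order 1); (Z/9Z)^* ≅ Z/6Z; (Z/239Z)^* ≅ Z/238Z. Hence Gal(Q(zeta_4302)/Q) ≅ Z/6Z × Z/238Z.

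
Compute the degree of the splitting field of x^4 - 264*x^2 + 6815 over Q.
[K:Q] = 4

f factors as (x^2 - 29)(x^2 - 235); the splitting field is K = Q(sqrt(29), sqrt(235)). Since 29, 235, and 6815 are all non-squares in Q, the three subfields Q(sqrt(29)), Q(sqrt(235)), Q(sqrt(6815)) are distinct degree-2 extensions, so [K:Q] = 4 (Klein four Galois group).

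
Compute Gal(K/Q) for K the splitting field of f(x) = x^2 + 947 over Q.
Gal(K/Q) = Z/2Z (cyclic of order 2)

x^2 + 947 is irreducible over Q since -947 is not a rational square. The splitting field Q(sqrt(-947)) has degree 2 over Q, and its unique nontrivial automorphism is sqrt(-947) ↦ -sqrt(-947). Hence Gal(Q(sqrt(-947))/Q) = Z/2Z.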